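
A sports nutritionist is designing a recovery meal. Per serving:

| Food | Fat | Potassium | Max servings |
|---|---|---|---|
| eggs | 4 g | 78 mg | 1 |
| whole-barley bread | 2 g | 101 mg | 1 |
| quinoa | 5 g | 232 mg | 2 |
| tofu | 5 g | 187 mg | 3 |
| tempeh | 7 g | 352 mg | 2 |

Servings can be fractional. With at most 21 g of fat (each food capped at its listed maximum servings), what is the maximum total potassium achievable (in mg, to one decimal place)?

Potassium per g fat: whole-barley bread 50.5, tempeh 50.29, quinoa 46.4, tofu 37.4, eggs 19.5.
Take 1 serving of whole-barley bread: uses 2 g fat, +101.0 mg potassium (running total 101.0 mg).
Take 2 servings of tempeh: uses 14 g fat, +704.0 mg potassium (running total 805.0 mg).
Take 1 serving of quinoa: uses 5 g fat, +232.0 mg potassium (running total 1037.0 mg).
Greedy by best ratio exhausts the fat allowance optimally: 1037.0 mg.

1037.0 mg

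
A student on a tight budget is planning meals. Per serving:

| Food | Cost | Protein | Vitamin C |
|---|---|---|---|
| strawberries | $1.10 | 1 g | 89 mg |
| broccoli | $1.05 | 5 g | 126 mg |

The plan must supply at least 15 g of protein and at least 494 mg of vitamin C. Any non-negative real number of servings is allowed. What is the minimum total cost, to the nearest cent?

Minimising a linear cost over {protein ≥ 15, vitamin C ≥ 494, servings ≥ 0} — the optimum is at a vertex, using one or two foods.
strawberries only: max(15/1, 494/89) = 15 servings → $16.50.
broccoli only: max(15/5, 494/126) = 3.921 servings → $4.12.
strawberries + broccoli with both tight: 1.818 servings and 2.636 servings → $4.77.
So the least-cost plan costs $4.12.

$4.12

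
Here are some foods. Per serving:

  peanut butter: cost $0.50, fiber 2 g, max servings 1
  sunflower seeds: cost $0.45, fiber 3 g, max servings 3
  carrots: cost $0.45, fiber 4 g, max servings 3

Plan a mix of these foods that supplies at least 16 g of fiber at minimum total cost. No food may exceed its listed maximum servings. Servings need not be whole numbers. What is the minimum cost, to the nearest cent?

Cost per g of fiber: carrots $0.1125, sunflower seeds $0.1500, peanut butter $0.2500.
Take 3 servings of carrots: +12.0 g fiber for $1.35 (total $1.35, still need 4.0 g).
Take 1.333 servings of sunflower seeds: +4.0 g fiber for $0.60 (total $1.95, still need 0.0 g).
Filling from the cheapest source first is optimal under one linear minimum: $1.95.

$1.95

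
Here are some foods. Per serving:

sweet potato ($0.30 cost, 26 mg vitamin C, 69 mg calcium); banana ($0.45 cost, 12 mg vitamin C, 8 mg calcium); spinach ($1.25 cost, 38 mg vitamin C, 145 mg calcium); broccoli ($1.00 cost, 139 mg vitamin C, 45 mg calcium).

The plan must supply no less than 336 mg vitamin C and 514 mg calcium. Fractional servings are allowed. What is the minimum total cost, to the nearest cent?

$3.17

Minimising a linear cost over {vitamin C ≥ 336, calcium ≥ 514, servings ≥ 0} — the optimum is at a vertex, using one or two foods.
sweet potato only: max(336/26, 514/69) = 12.92 servings → $3.88.
banana only: max(336/12, 514/8) = 64.25 servings → $28.91.
spinach only: max(336/38, 514/145) = 8.842 servings → $11.05.
broccoli only: max(336/139, 514/45) = 11.42 servings → $11.42.
sweet potato + banana with both tight: 5.613 servings and 15.84 servings → $8.81.
sweet potato + spinach with both targets exact would need a negative amount; discard.
sweet potato + broccoli with both tight: 6.689 servings and 1.166 servings → $3.17.
banana + spinach with both tight: 20.33 servings and 2.423 servings → $12.18.
banana + broccoli: intersection lies outside the first quadrant.
spinach + broccoli with both tight: 3.054 servings and 1.582 servings → $5.40.
Cheapest feasible corner: $3.17.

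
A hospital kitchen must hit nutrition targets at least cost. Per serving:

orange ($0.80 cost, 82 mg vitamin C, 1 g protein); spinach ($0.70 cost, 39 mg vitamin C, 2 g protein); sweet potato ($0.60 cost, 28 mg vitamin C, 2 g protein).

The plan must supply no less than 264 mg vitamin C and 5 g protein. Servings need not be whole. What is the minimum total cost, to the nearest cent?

An LP optimum is at a vertex; with two nutrient constraints at most two foods are used. Check each candidate.
orange only: max(264/82, 5/1) = 5 servings → $4.00.
spinach only: max(264/39, 5/2) = 6.769 servings → $4.74.
sweet potato only: max(264/28, 5/2) = 9.429 servings → $5.66.
orange + spinach with both tight: 2.664 servings and 1.168 servings → $2.95.
orange + sweet potato with both tight: 2.853 servings and 1.074 servings → $2.93.
spinach + sweet potato: intersection lies outside the first quadrant.
So the least-cost plan costs $2.93.

$2.93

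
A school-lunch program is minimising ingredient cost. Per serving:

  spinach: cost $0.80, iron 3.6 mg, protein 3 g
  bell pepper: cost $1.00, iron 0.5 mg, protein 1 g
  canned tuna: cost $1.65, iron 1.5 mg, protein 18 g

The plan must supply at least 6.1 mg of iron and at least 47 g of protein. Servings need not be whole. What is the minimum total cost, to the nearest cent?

$4.65

At the optimum either one food covers both requirements or two foods hit both targets exactly; no other combination can be cheaper.
spinach only: max(6.1/3.6, 47/3) = 15.67 servings → $12.53.
bell pepper only: max(6.1/0.5, 47/1) = 47 servings → $47.00.
canned tuna only: max(6.1/1.5, 47/18) = 4.067 servings → $6.71.
spinach + bell pepper: the both-tight solution has a negative serving — not a feasible corner.
spinach + canned tuna with both tight: 0.6517 servings and 2.502 servings → $4.65.
bell pepper + canned tuna with both tight: 5.24 servings and 2.32 servings → $9.07.
The minimum over all feasible corners is $4.65.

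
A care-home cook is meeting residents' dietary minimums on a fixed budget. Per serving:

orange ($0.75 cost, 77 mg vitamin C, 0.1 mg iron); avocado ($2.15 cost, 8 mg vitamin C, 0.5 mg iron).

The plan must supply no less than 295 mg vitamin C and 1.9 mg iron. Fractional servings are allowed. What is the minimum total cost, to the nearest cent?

$9.29

orange only: max(295/77, 1.9/0.1) = 19 servings → $14.25.
avocado only: max(295/8, 1.9/0.5) = 36.88 servings → $79.28.
orange + avocado with both tight: 3.509 servings and 3.098 servings → $9.29.
The minimum over all feasible corners is $9.29.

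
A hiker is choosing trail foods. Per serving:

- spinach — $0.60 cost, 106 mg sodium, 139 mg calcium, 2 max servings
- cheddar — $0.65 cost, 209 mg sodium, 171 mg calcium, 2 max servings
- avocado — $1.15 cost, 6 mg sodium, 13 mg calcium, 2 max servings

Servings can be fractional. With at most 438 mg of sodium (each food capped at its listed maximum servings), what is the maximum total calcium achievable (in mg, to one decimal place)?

479.1 mg

Calcium per mg sodium: avocado 2.167, spinach 1.311, cheddar 0.8182.
Take 2 servings of avocado: uses 12 mg sodium, +26.0 mg calcium (running total 26.0 mg).
Take 2 servings of spinach: uses 212 mg sodium, +278.0 mg calcium (running total 304.0 mg).
Take 1.024 servings of cheddar: uses 214 mg sodium, +175.1 mg calcium (running total 479.1 mg).
Greedy by best ratio exhausts the sodium allowance optimally: 479.1 mg.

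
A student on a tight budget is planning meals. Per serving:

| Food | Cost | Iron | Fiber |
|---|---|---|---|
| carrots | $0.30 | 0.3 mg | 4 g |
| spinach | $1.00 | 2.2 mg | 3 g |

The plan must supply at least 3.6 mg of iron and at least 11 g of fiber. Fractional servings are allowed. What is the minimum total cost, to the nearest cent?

carrots only: max(3.6/0.3, 11/4) = 12 servings → $3.60.
spinach only: max(3.6/2.2, 11/3) = 3.667 servings → $3.67.
carrots + spinach with both tight: 1.696 servings and 1.405 servings → $1.91.
Cheapest feasible corner: $1.91.

$1.91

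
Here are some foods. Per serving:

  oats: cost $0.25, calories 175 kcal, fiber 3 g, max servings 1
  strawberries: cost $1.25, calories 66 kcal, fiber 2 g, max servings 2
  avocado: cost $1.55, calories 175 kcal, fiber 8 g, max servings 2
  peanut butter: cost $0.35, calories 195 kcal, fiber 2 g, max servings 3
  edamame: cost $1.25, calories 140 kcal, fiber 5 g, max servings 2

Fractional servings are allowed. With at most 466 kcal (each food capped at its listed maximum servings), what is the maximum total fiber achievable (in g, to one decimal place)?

Fiber per kcal: avocado 0.04571, edamame 0.03571, strawberries 0.0303, oats 0.01714, peanut butter 0.01026.
Take 2 servings of avocado: uses 350 kcal, +16.0 g fiber (running total 16.0 g).
Take 0.8286 servings of edamame: uses 116 kcal, +4.1 g fiber (running total 20.1 g).
Filling greedily by fiber-per-kcal is optimal for one linear limit, giving 20.1 g.

20.1 g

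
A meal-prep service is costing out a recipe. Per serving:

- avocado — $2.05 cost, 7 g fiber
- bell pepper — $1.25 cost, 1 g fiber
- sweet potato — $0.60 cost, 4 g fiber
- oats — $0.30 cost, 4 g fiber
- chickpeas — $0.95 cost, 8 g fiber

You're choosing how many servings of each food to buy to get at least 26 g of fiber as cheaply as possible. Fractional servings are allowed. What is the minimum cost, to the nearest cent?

$1.95

Cost per g of fiber: oats $0.0750, chickpeas $0.1187, sweet potato $0.1500, avocado $0.2929, bell pepper $1.2500.
With no serving limits, use only oats: 26 g / 4 g = 6.5 servings × $0.30 = $1.95.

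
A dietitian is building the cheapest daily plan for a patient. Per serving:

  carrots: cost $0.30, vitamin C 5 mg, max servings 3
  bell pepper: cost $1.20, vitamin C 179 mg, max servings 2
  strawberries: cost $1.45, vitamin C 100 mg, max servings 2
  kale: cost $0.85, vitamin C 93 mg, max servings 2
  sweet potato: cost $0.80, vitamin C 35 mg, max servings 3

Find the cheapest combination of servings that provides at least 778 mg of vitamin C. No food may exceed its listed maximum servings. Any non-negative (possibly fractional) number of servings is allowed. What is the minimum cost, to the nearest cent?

Cost per mg of vitamin C: bell pepper $0.0067, kale $0.0091, strawberries $0.0145, sweet potato $0.0229, carrots $0.0600.
Take 2 servings of bell pepper: +358.0 mg vitamin C for $2.40 (total $2.40, still need 420.0 mg).
Take 2 servings of kale: +186.0 mg vitamin C for $1.70 (total $4.10, still need 234.0 mg).
Take 2 servings of strawberries: +200.0 mg vitamin C for $2.90 (total $7.00, still need 34.0 mg).
Take 0.9714 servings of sweet potato: +34.0 mg vitamin C for $0.78 (total $7.78, still need 0.0 mg).
Filling from the cheapest source first is optimal under one linear minimum: $7.78.

$7.78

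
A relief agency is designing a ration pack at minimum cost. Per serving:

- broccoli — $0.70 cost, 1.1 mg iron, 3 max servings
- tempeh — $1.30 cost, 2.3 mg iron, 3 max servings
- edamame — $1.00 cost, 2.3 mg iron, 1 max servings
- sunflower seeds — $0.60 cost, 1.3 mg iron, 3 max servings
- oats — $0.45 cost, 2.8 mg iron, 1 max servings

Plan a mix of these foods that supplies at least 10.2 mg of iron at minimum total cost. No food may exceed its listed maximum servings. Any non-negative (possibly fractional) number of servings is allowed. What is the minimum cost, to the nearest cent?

Cost per mg of iron: oats $0.1607, edamame $0.4348, sunflower seeds $0.4615, tempeh $0.5652, broccoli $0.6364.
Take 1 serving of oats: +2.8 mg iron for $0.45 (total $0.45, still need 7.4 mg).
Take 1 serving of edamame: +2.3 mg iron for $1.00 (total $1.45, still need 5.1 mg).
Take 3 servings of sunflower seeds: +3.9 mg iron for $1.80 (total $3.25, still need 1.2 mg).
Take 0.5217 servings of tempeh: +1.2 mg iron for $0.68 (total $3.93, still need 0.0 mg).
Filling from the cheapest source first is optimal under one linear minimum: $3.93.

$3.93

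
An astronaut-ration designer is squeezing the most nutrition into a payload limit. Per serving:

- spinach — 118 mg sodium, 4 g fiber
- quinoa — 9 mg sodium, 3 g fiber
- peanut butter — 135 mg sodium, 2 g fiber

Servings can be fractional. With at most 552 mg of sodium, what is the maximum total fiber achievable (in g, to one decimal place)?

Fiber per mg sodium: quinoa 0.3333, spinach 0.0339, peanut butter 0.01481.
With no serving limits, spend the whole sodium allowance on quinoa: 552 mg / 9 mg × 3 g = 184.0 g.

184.0 g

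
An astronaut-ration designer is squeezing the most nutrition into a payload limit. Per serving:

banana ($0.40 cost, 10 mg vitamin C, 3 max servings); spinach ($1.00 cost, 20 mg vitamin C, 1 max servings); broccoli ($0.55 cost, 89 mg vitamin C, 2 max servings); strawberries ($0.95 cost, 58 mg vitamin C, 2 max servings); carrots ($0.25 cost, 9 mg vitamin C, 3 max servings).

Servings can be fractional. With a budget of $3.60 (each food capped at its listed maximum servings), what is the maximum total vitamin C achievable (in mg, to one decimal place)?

Vitamin C per dollar: broccoli 161.8, strawberries 61.05, carrots 36, banana 25, spinach 20.
Take 2 servings of broccoli: spends $1.10, +178.0 mg vitamin C (running total 178.0 mg).
Take 2 servings of strawberries: spends $1.90, +116.0 mg vitamin C (running total 294.0 mg).
Take 2.4 servings of carrots: spends $0.60, +21.6 mg vitamin C (running total 315.6 mg).
Greedy by best ratio exhausts the cost allowance optimally: 315.6 mg.

315.6 mg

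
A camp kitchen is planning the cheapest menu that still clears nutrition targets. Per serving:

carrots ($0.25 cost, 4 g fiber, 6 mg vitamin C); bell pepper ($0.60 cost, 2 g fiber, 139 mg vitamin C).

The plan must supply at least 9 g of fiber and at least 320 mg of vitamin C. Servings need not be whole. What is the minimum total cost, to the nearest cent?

carrots only: max(9/4, 320/6) = 53.33 servings → $13.33.
bell pepper only: max(9/2, 320/139) = 4.5 servings → $2.70.
carrots + bell pepper with both tight: 1.123 servings and 2.254 servings → $1.63.
Cheapest feasible corner: $1.63.

$1.63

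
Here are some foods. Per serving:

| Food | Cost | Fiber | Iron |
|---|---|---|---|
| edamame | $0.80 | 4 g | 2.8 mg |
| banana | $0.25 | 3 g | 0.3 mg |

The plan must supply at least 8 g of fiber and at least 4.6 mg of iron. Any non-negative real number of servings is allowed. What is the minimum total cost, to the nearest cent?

A basic optimal solution has at most two foods positive. Try each food alone and each pair with both targets met exactly.
edamame only: max(8/4, 4.6/2.8) = 2 servings → $1.60.
banana only: max(8/3, 4.6/0.3) = 15.33 servings → $3.83.
edamame + banana with both tight: 1.583 servings and 0.5556 servings → $1.41.
Cheapest feasible corner: $1.41.

$1.41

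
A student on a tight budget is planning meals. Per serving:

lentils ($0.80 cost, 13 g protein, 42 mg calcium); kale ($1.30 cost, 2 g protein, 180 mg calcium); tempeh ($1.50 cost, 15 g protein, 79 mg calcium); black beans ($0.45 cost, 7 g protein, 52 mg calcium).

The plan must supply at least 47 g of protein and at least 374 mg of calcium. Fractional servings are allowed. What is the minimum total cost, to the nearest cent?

The cheapest plan sits at a corner of the feasible region — with two constraints it uses at most two foods.
lentils only: max(47/13, 374/42) = 8.905 servings → $7.12.
kale only: max(47/2, 374/180) = 23.5 servings → $30.55.
tempeh only: max(47/15, 374/79) = 4.734 servings → $7.10.
black beans only: max(47/7, 374/52) = 7.192 servings → $3.24.
lentils + kale with both tight: 3.418 servings and 1.28 servings → $4.40.
lentils + tempeh: intersection lies outside the first quadrant.
lentils + black beans: the both-tight solution has a negative serving — not a feasible corner.
kale + tempeh with both tight: 0.7463 servings and 3.034 servings → $5.52.
kale + black beans with both tight: 0.1505 servings and 6.671 servings → $3.20.
tempeh + black beans: the both-tight solution has a negative serving — not a feasible corner.
So the least-cost plan costs $3.20.

$3.20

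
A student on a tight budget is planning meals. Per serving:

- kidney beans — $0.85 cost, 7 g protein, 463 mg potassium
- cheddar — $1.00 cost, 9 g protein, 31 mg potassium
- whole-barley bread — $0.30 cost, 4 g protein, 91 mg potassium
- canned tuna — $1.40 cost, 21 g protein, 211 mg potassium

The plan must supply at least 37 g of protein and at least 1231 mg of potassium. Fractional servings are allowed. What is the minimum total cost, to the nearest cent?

$3.19

The cheapest plan sits at a corner of the feasible region — with two constraints it uses at most two foods.
kidney beans only: max(37/7, 1231/463) = 5.286 servings → $4.49.
cheddar only: max(37/9, 1231/31) = 39.71 servings → $39.71.
whole-barley bread only: max(37/4, 1231/91) = 13.53 servings → $4.06.
canned tuna only: max(37/21, 1231/211) = 5.834 servings → $8.17.
kidney beans + cheddar with both tight: 2.514 servings and 2.155 servings → $4.29.
kidney beans + whole-barley bread with both tight: 1.281 servings and 7.007 servings → $3.19.
kidney beans + canned tuna with both tight: 2.188 servings and 1.033 servings → $3.31.
cheddar + whole-barley bread with both targets exact would need a negative amount; discard.
cheddar + canned tuna: intersection lies outside the first quadrant.
whole-barley bread + canned tuna: intersection lies outside the first quadrant.
Cheapest feasible corner: $3.19.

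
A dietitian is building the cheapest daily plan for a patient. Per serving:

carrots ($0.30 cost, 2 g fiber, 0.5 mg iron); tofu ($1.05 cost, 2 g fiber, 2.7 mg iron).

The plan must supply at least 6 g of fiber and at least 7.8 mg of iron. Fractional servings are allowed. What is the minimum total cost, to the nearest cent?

carrots only: max(6/2, 7.8/0.5) = 15.6 servings → $4.68.
tofu only: max(6/2, 7.8/2.7) = 3 servings → $3.15.
carrots + tofu with both tight: 0.1364 servings and 2.864 servings → $3.05.
Cheapest feasible corner: $3.05.

$3.05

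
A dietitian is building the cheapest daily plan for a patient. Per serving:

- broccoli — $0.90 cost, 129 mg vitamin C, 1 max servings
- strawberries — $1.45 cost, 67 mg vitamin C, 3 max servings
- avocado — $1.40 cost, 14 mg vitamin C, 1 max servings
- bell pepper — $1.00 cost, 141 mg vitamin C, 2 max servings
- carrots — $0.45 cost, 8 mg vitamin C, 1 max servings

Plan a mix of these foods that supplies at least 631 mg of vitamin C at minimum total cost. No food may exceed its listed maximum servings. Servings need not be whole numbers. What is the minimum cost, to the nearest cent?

Cost per mg of vitamin C: broccoli $0.0070, bell pepper $0.0071, strawberries $0.0216, carrots $0.0563, avocado $0.1000.
Take 1 serving of broccoli: +129.0 mg vitamin C for $0.90 (total $0.90, still need 502.0 mg).
Take 2 servings of bell pepper: +282.0 mg vitamin C for $2.00 (total $2.90, still need 220.0 mg).
Take 3 servings of strawberries: +201.0 mg vitamin C for $4.35 (total $7.25, still need 19.0 mg).
Take 1 serving of carrots: +8.0 mg vitamin C for $0.45 (total $7.70, still need 11.0 mg).
Take 0.7857 servings of avocado: +11.0 mg vitamin C for $1.10 (total $8.80, still need 0.0 mg).
Greedy by cheapest-per-mg is optimal for a single linear constraint, so the minimum cost is $8.80.

$8.80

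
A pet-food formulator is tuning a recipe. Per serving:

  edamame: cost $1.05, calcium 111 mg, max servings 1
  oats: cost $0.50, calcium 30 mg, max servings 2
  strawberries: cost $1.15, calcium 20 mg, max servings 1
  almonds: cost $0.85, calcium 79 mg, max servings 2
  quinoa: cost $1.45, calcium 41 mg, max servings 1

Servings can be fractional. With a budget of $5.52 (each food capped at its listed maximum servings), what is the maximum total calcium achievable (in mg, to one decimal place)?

Calcium per dollar: edamame 105.7, almonds 92.94, oats 60, quinoa 28.28, strawberries 17.39.
Take 1 serving of edamame: spends $1.05, +111.0 mg calcium (running total 111.0 mg).
Take 2 servings of almonds: spends $1.70, +158.0 mg calcium (running total 269.0 mg).
Take 2 servings of oats: spends $1.00, +60.0 mg calcium (running total 329.0 mg).
Take 1 serving of quinoa: spends $1.45, +41.0 mg calcium (running total 370.0 mg).
Take 0.2783 servings of strawberries: spends $0.32, +5.6 mg calcium (running total 375.6 mg).
Filling greedily by calcium-per-dollar is optimal for one linear limit, giving 375.6 mg.

375.6 mg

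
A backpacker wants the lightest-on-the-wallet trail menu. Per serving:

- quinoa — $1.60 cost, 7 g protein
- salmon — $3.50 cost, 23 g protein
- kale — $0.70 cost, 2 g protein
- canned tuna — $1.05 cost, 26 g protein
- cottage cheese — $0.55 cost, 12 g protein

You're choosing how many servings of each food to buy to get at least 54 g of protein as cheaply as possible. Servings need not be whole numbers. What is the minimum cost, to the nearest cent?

$2.18

Cost per g of protein: canned tuna $0.0404, cottage cheese $0.0458, salmon $0.1522, quinoa $0.2286, kale $0.3500.
With no serving limits, use only canned tuna: 54 g / 26 g = 2.077 servings × $1.05 = $2.18.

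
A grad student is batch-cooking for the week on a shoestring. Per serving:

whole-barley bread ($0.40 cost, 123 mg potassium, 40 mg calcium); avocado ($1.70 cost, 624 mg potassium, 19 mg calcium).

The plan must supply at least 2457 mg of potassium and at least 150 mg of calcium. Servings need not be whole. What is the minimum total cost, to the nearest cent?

$6.83

A basic optimal solution has at most two foods positive. Try each food alone and each pair with both targets met exactly.
whole-barley bread only: max(2457/123, 150/40) = 19.98 servings → $7.99.
avocado only: max(2457/624, 150/19) = 7.895 servings → $13.42.
whole-barley bread + avocado with both tight: 2.074 servings and 3.529 servings → $6.83.
The minimum over all feasible corners is $6.83.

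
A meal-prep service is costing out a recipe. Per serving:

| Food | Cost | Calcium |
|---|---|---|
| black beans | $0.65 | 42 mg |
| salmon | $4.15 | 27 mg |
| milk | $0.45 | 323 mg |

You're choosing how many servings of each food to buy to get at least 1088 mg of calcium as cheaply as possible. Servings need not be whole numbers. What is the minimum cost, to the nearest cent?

Cost per mg of calcium: milk $0.0014, black beans $0.0155, salmon $0.1537.
With no serving limits, use only milk: 1088 mg / 323 mg = 3.368 servings × $0.45 = $1.52.

$1.52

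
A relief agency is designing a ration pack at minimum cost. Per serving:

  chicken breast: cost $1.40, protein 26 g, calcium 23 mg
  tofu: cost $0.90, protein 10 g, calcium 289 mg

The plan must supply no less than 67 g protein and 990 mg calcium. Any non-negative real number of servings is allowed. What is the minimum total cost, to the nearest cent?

$4.81

Minimising a linear cost over {protein ≥ 67, calcium ≥ 990, servings ≥ 0} — the optimum is at a vertex, using one or two foods.
chicken breast only: max(67/26, 990/23) = 43.04 servings → $60.26.
tofu only: max(67/10, 990/289) = 6.7 servings → $6.03.
chicken breast + tofu with both tight: 1.299 servings and 3.322 servings → $4.81.
The minimum over all feasible corners is $4.81.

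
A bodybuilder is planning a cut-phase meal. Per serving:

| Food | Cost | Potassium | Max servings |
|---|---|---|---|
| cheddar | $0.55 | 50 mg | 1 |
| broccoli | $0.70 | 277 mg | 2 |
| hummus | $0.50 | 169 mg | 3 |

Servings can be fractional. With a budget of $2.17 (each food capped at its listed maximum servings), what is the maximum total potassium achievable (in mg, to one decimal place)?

Potassium per dollar: broccoli 395.7, hummus 338, cheddar 90.91.
Take 2 servings of broccoli: spends $1.40, +554.0 mg potassium (running total 554.0 mg).
Take 1.54 servings of hummus: spends $0.77, +260.3 mg potassium (running total 814.3 mg).
Filling greedily by potassium-per-dollar is optimal for one linear limit, giving 814.3 mg.

814.3 mg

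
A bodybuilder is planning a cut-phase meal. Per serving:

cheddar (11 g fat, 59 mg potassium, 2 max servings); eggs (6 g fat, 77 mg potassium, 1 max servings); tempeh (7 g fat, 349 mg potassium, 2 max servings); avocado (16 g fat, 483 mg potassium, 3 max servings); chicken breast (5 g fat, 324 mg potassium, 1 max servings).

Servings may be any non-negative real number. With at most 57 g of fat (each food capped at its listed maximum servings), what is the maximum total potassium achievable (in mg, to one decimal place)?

Potassium per g fat: chicken breast 64.8, tempeh 49.86, avocado 30.19, eggs 12.83, cheddar 5.364.
Take 1 serving of chicken breast: uses 5 g fat, +324.0 mg potassium (running total 324.0 mg).
Take 2 servings of tempeh: uses 14 g fat, +698.0 mg potassium (running total 1022.0 mg).
Take 2.375 servings of avocado: uses 38 g fat, +1147.1 mg potassium (running total 2169.1 mg).
Greedy by best ratio exhausts the fat allowance optimally: 2169.1 mg.

2169.1 mg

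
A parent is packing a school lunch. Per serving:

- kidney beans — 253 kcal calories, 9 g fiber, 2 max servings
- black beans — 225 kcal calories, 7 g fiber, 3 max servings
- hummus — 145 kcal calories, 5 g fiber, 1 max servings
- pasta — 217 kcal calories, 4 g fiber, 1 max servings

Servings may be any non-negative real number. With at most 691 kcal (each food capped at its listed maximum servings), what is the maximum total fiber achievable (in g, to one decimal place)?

Fiber per kcal: kidney beans 0.03557, hummus 0.03448, black beans 0.03111, pasta 0.01843.
Take 2 servings of kidney beans: uses 506 kcal, +18.0 g fiber (running total 18.0 g).
Take 1 serving of hummus: uses 145 kcal, +5.0 g fiber (running total 23.0 g).
Take 0.1778 servings of black beans: uses 40 kcal, +1.2 g fiber (running total 24.2 g).
Greedy by best ratio exhausts the calories allowance optimally: 24.2 g.

24.2 g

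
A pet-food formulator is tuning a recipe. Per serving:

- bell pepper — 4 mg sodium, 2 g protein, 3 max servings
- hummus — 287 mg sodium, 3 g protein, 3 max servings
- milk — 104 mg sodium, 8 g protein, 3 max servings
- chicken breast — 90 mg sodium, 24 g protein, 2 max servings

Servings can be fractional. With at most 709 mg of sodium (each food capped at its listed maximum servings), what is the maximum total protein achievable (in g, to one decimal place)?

Protein per mg sodium: bell pepper 0.5, chicken breast 0.2667, milk 0.07692, hummus 0.01045.
Take 3 servings of bell pepper: uses 12 mg sodium, +6.0 g protein (running total 6.0 g).
Take 2 servings of chicken breast: uses 180 mg sodium, +48.0 g protein (running total 54.0 g).
Take 3 servings of milk: uses 312 mg sodium, +24.0 g protein (running total 78.0 g).
Take 0.7143 servings of hummus: uses 205 mg sodium, +2.1 g protein (running total 80.1 g).
Filling greedily by protein-per-mg sodium is optimal for one linear limit, giving 80.1 g.

80.1 g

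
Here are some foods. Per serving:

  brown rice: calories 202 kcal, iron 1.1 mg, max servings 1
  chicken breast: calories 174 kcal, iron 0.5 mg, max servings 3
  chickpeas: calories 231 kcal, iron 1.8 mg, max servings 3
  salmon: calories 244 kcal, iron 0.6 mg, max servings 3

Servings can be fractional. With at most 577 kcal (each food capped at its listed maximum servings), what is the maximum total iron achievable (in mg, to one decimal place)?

Iron per kcal: chickpeas 0.007792, brown rice 0.005446, chicken breast 0.002874, salmon 0.002459.
Take 2.498 servings of chickpeas: uses 577 kcal, +4.5 mg iron (running total 4.5 mg).
Filling greedily by iron-per-kcal is optimal for one linear limit, giving 4.5 mg.

4.5 mg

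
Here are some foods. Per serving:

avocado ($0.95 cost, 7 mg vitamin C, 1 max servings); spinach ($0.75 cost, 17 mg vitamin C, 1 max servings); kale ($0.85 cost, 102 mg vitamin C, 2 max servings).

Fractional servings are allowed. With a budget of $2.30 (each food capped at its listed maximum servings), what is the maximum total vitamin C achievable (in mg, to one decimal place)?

217.6 mg

Vitamin C per dollar: kale 120, spinach 22.67, avocado 7.368.
Take 2 servings of kale: spends $1.70, +204.0 mg vitamin C (running total 204.0 mg).
Take 0.8 servings of spinach: spends $0.60, +13.6 mg vitamin C (running total 217.6 mg).
Greedy by best ratio exhausts the cost allowance optimally: 217.6 mg.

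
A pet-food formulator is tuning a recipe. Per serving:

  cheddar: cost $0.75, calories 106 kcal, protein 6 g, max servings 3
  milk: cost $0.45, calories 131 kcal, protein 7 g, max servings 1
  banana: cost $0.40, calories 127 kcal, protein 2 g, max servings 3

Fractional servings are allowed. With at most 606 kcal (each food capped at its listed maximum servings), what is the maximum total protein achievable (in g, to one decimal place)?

Protein per kcal: cheddar 0.0566, milk 0.05344, banana 0.01575.
Take 3 servings of cheddar: uses 318 kcal, +18.0 g protein (running total 18.0 g).
Take 1 serving of milk: uses 131 kcal, +7.0 g protein (running total 25.0 g).
Take 1.236 servings of banana: uses 157 kcal, +2.5 g protein (running total 27.5 g).
Greedy by best ratio exhausts the calories allowance optimally: 27.5 g.

27.5 g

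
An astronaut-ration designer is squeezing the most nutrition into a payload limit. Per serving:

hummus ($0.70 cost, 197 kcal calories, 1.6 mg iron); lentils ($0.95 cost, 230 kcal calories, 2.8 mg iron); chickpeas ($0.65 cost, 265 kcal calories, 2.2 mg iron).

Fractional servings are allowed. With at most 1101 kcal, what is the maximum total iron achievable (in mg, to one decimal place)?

13.4 mg

Iron per kcal: lentils 0.01217, chickpeas 0.008302, hummus 0.008122.
With no serving limits, spend the whole calories allowance on lentils: 1101 kcal / 230 kcal × 2.8 mg = 13.4 mg.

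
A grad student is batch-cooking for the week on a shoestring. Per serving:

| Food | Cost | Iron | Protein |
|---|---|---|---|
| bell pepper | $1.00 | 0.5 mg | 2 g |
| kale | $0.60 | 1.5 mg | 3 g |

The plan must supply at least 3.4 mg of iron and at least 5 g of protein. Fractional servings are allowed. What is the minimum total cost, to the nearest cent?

Two binding constraints pin down two serving amounts, so the optimal mix uses at most two foods. The candidates are each food alone (scaled to the tighter of iron/protein) and each pair with both constraints tight.
bell pepper only: max(3.4/0.5, 5/2) = 6.8 servings → $6.80.
kale only: max(3.4/1.5, 5/3) = 2.267 servings → $1.36.
bell pepper + kale: intersection lies outside the first quadrant.
Cheapest feasible corner: $1.36.

$1.36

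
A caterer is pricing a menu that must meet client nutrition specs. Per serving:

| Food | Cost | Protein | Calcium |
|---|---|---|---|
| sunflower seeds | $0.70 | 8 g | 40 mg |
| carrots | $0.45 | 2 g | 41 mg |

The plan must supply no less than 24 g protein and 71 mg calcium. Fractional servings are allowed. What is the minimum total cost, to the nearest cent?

$2.10

The cheapest plan sits at a corner of the feasible region — with two constraints it uses at most two foods.
sunflower seeds only: max(24/8, 71/40) = 3 servings → $2.10.
carrots only: max(24/2, 71/41) = 12 servings → $5.40.
sunflower seeds + carrots with both targets exact would need a negative amount; discard.
So the least-cost plan costs $2.10.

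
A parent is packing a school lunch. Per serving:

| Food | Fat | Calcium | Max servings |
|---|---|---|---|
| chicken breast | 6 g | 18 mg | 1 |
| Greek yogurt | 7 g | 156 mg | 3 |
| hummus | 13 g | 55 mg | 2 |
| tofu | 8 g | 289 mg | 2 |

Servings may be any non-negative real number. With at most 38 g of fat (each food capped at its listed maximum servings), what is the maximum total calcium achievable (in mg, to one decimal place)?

Calcium per g fat: tofu 36.12, Greek yogurt 22.29, hummus 4.231, chicken breast 3.
Take 2 servings of tofu: uses 16 g fat, +578.0 mg calcium (running total 578.0 mg).
Take 3 servings of Greek yogurt: uses 21 g fat, +468.0 mg calcium (running total 1046.0 mg).
Take 0.07692 servings of hummus: uses 1 g fat, +4.2 mg calcium (running total 1050.2 mg).
Filling greedily by calcium-per-g fat is optimal for one linear limit, giving 1050.2 mg.

1050.2 mg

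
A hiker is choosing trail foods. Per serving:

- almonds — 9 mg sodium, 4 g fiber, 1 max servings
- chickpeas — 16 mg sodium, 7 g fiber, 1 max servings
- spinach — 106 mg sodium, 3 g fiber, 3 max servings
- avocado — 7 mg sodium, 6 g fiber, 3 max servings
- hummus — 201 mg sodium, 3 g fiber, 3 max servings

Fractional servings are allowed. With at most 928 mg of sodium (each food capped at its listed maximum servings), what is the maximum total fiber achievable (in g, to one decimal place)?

Fiber per mg sodium: avocado 0.8571, almonds 0.4444, chickpeas 0.4375, spinach 0.0283, hummus 0.01493.
Take 3 servings of avocado: uses 21 mg sodium, +18.0 g fiber (running total 18.0 g).
Take 1 serving of almonds: uses 9 mg sodium, +4.0 g fiber (running total 22.0 g).
Take 1 serving of chickpeas: uses 16 mg sodium, +7.0 g fiber (running total 29.0 g).
Take 3 servings of spinach: uses 318 mg sodium, +9.0 g fiber (running total 38.0 g).
Take 2.806 servings of hummus: uses 564 mg sodium, +8.4 g fiber (running total 46.4 g).
Greedy by best ratio exhausts the sodium allowance optimally: 46.4 g.

46.4 g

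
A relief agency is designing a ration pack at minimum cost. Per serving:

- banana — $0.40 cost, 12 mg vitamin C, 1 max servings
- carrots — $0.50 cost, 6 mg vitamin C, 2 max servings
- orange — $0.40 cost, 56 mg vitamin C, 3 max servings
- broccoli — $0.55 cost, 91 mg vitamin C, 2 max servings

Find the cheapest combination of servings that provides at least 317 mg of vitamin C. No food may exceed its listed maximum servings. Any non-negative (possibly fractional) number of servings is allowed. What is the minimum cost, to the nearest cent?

Cost per mg of vitamin C: broccoli $0.0060, orange $0.0071, banana $0.0333, carrots $0.0833.
Take 2 servings of broccoli: +182.0 mg vitamin C for $1.10 (total $1.10, still need 135.0 mg).
Take 2.411 servings of orange: +135.0 mg vitamin C for $0.96 (total $2.06, still need 0.0 mg).
Filling from the cheapest source first is optimal under one linear minimum: $2.06.

$2.06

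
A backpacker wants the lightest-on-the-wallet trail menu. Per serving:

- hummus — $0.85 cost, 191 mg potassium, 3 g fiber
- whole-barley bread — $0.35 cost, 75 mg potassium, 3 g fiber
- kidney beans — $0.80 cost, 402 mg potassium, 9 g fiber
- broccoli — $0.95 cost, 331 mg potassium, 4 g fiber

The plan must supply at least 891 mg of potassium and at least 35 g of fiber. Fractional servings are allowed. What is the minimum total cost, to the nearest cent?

$3.11

An LP optimum is at a vertex; with two nutrient constraints at most two foods are used. Check each candidate.
hummus only: max(891/191, 35/3) = 11.67 servings → $9.92.
whole-barley bread only: max(891/75, 35/3) = 11.88 servings → $4.16.
kidney beans only: max(891/402, 35/9) = 3.889 servings → $3.11.
broccoli only: max(891/331, 35/4) = 8.75 servings → $8.31.
hummus + whole-barley bread with both tight: 0.1379 servings and 11.53 servings → $4.15.
hummus + kidney beans: intersection lies outside the first quadrant.
hummus + broccoli: the both-tight solution has a negative serving — not a feasible corner.
whole-barley bread + kidney beans with both tight: 11.4 servings and 0.0904 servings → $4.06.
whole-barley bread + broccoli with both tight: 11.57 servings and 0.06926 servings → $4.12.
kidney beans + broccoli: intersection lies outside the first quadrant.
The minimum over all feasible corners is $3.11.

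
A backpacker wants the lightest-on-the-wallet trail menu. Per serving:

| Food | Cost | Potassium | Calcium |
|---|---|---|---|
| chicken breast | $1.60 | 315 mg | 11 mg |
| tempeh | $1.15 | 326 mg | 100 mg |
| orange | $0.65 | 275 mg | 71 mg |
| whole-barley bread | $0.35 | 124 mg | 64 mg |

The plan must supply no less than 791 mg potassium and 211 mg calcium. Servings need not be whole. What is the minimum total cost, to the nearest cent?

$1.88

Two binding constraints pin down two serving amounts, so the optimal mix uses at most two foods. The candidates are each food alone (scaled to the tighter of potassium/calcium) and each pair with both constraints tight.
chicken breast only: max(791/315, 211/11) = 19.18 servings → $30.69.
tempeh only: max(791/326, 211/100) = 2.426 servings → $2.79.
orange only: max(791/275, 211/71) = 2.972 servings → $1.93.
whole-barley bread only: max(791/124, 211/64) = 6.379 servings → $2.23.
chicken breast + tempeh with both tight: 0.3695 servings and 2.069 servings → $2.97.
chicken breast + orange: the both-tight solution has a negative serving — not a feasible corner.
chicken breast + whole-barley bread with both tight: 1.301 servings and 3.073 servings → $3.16.
tempeh + orange with both tight: 0.4281 servings and 2.369 servings → $2.03.
tempeh + whole-barley bread: intersection lies outside the first quadrant.
orange + whole-barley bread with both tight: 2.781 servings and 0.2119 servings → $1.88.
Cheapest feasible corner: $1.88.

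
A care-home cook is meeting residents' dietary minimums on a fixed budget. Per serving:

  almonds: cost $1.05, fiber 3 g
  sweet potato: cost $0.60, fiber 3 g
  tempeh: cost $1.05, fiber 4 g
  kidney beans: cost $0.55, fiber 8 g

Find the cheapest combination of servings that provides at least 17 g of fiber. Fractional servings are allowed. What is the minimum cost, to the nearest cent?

Cost per g of fiber: kidney beans $0.0688, sweet potato $0.2000, tempeh $0.2625, almonds $0.3500.
With no serving limits, use only kidney beans: 17 g / 8 g = 2.125 servings × $0.55 = $1.17.

$1.17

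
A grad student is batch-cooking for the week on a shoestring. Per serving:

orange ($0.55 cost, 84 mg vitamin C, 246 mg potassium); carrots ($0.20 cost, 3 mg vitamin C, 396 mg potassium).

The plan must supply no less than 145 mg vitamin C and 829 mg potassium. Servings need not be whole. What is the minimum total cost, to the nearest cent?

$1.14

With two linear requirements the optimum uses one or two foods; enumerate the corners.
orange only: max(145/84, 829/246) = 3.37 servings → $1.85.
carrots only: max(145/3, 829/396) = 48.33 servings → $9.67.
orange + carrots with both tight: 1.689 servings and 1.044 servings → $1.14.
So the least-cost plan costs $1.14.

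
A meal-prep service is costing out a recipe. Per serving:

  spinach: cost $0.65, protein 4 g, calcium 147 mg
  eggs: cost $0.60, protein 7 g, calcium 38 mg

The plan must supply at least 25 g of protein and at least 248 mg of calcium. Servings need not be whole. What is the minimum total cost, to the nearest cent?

$2.42

This is a tiny linear program; its minimum lies at a vertex of the feasible set. List the vertices and price them.
spinach only: max(25/4, 248/147) = 6.25 servings → $4.06.
eggs only: max(25/7, 248/38) = 6.526 servings → $3.92.
spinach + eggs with both tight: 0.8962 servings and 3.059 servings → $2.42.
The minimum over all feasible corners is $2.42.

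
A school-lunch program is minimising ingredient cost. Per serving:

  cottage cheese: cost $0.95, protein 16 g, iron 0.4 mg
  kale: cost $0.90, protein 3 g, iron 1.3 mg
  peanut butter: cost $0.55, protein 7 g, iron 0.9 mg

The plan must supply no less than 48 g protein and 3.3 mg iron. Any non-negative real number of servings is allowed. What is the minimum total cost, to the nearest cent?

$3.24

cottage cheese only: max(48/16, 3.3/0.4) = 8.25 servings → $7.84.
kale only: max(48/3, 3.3/1.3) = 16 servings → $14.40.
peanut butter only: max(48/7, 3.3/0.9) = 6.857 servings → $3.77.
cottage cheese + kale with both tight: 2.679 servings and 1.714 servings → $4.09.
cottage cheese + peanut butter with both tight: 1.733 servings and 2.897 servings → $3.24.
kale + peanut butter: intersection lies outside the first quadrant.
Cheapest feasible corner: $3.24.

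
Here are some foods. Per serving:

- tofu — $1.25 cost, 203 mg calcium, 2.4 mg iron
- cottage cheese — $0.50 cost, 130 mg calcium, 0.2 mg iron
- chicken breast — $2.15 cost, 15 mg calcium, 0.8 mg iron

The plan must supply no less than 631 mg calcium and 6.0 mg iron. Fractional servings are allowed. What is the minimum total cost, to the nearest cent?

tofu only: max(631/203, 6.0/2.4) = 3.108 servings → $3.89.
cottage cheese only: max(631/130, 6.0/0.2) = 30 servings → $15.00.
chicken breast only: max(631/15, 6.0/0.8) = 42.07 servings → $90.44.
tofu + cottage cheese with both tight: 2.409 servings and 1.092 servings → $3.56.
tofu + chicken breast: intersection lies outside the first quadrant.
cottage cheese + chicken breast with both tight: 4.107 servings and 6.473 servings → $15.97.
Cheapest feasible corner: $3.56.

$3.56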